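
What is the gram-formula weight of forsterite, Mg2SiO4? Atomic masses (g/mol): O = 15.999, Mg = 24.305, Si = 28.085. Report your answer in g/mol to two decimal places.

Mg: 2 × 24.305 = 48.6100
Si: 1 × 28.085 = 28.0850
O: 4 × 15.999 = 63.9960
Summing the contributions gives the formula mass.

140.69 g/mol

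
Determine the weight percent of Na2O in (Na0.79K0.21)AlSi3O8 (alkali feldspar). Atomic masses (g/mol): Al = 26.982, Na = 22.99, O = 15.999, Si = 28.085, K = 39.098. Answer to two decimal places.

Formula mass = 265.602 g/mol.
0.79 Na → 0.3950 mol Na2O per formula unit; M(Na2O) = 61.979, so Na2O mass = 24.482 g.
24.482/265.602 × 100 = 9.22 wt%.

9.22 wt%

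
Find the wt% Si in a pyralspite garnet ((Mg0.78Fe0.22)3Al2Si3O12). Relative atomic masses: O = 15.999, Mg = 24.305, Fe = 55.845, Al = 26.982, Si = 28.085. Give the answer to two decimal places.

M((Mg0.78Fe0.22)3Al2Si3O12) = 423.938 g/mol.
Si contributes 3 × 28.085 = 84.255 g per mole.
84.255/423.938 = 0.1987 → 19.87%.

19.87 weight percent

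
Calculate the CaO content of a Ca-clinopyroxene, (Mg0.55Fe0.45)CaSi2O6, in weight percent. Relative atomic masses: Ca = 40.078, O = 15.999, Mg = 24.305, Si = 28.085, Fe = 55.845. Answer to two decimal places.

24.30 wt%

Molar mass of (Mg0.55Fe0.45)CaSi2O6 = 0.55×24.305 + 0.45×55.845 + 1×40.078 + 2×28.085 + 6×15.999 = 230.740 g/mol.
Each formula unit contains 1 Ca, equivalent to 1/1 = 1.0000 mol CaO.
M(CaO) = 1×40.078 + 1×15.999 = 56.077 g/mol.
Mass of CaO per formula unit = 1.0000 × 56.077 = 56.077 g.
CaO wt% = 56.077 / 230.740 × 100 = 24.30%.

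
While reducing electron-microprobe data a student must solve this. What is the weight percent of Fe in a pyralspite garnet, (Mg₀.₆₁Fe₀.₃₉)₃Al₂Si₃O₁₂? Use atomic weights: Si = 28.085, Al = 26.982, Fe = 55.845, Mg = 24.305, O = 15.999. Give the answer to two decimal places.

Molar mass of (Mg₀.₆₁Fe₀.₃₉)₃Al₂Si₃O₁₂: 1.83×24.305 + 1.17×55.845 + 2×26.982 + 3×28.085 + 12×15.999 = 440.024 g/mol.
Mass of Fe per formula unit: 1.17 × 55.845 = 65.339 g.
Weight fraction Fe = 65.339 / 440.024 = 0.1485.

14.85 mass %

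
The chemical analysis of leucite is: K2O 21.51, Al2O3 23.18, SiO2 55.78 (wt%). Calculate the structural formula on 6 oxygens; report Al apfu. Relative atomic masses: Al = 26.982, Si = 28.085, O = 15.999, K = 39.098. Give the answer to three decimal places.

0.986 Al apfu

K2O (M=94.195): mol = 0.22836; K = 0.45672, O = 0.22836.
Al2O3 (M=101.961): mol = 0.22734; Al = 0.45468, O = 0.68202.
SiO2 (M=60.083): mol = 0.92838; Si = 0.92838, O = 1.85676.
ΣO = 2.76714; factor = 6/ΣO = 2.16830.
Al apfu = 0.45468 × 2.16830 = 0.986.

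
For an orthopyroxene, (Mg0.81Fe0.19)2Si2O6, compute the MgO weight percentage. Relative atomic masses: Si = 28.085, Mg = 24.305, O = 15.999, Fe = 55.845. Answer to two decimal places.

M((Mg0.81Fe0.19)2Si2O6) = 212.759 g/mol; M(MgO) = 40.304 g/mol.
Moles MgO per formula unit = 1.62 Mg ÷ 1 = 1.6200.
MgO fraction = (1.6200 × 40.304) / 212.759 = 65.292/212.759 = 0.3069.

30.69 wt%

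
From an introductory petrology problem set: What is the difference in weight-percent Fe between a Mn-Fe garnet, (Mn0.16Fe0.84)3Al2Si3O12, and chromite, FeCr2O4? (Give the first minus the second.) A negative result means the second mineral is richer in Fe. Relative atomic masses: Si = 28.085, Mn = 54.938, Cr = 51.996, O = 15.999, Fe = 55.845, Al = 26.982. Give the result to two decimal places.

Fe in (Mn0.16Fe0.84)3Al2Si3O12: molar mass 497.307 g/mol; 2.52×55.845 = 140.729 g → 28.30 wt%.
Fe in FeCr2O4: molar mass 223.833 g/mol; 1×55.845 = 55.845 g → 24.95 wt%.
Difference = 28.30 − 24.95 = 3.35 percentage points.

3.35 percentage points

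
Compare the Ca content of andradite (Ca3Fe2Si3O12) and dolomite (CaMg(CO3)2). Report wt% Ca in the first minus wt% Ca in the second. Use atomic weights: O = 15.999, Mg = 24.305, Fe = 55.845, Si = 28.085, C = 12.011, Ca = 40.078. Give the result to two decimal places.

Ca in Ca3Fe2Si3O12: molar mass 508.167 g/mol; 3×40.078 = 120.234 g → 23.66 wt%.
Ca in CaMg(CO3)2: molar mass 184.399 g/mol; 1×40.078 = 40.078 g → 21.73 wt%.
Difference = 23.66 − 21.73 = 1.93 percentage points.

1.93 percentage points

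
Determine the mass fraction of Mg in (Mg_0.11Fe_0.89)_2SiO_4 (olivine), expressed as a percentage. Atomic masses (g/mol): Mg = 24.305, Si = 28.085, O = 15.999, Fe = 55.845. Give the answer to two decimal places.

2.72 mass %

M((Mg_0.11Fe_0.89)_2SiO_4) = 196.832 g/mol.
Mg contributes 0.22 × 24.305 = 5.347 g per mole.
5.347/196.832 = 0.0272 → 2.72%.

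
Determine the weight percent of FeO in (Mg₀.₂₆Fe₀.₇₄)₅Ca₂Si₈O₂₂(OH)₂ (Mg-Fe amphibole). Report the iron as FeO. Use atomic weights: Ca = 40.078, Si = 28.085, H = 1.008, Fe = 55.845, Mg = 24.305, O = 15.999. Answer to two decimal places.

Molar mass of (Mg₀.₂₆Fe₀.₇₄)₅Ca₂Si₈O₂₂(OH)₂ = 1.30×24.305 + 3.70×55.845 + 2×40.078 + 8×28.085 + 24×15.999 + 2×1.008 = 929.051 g/mol.
Each formula unit contains 3.70 Fe, equivalent to 3.70/1 = 3.7000 mol FeO.
M(FeO) = 1×55.845 + 1×15.999 = 71.844 g/mol.
Mass of FeO per formula unit = 3.7000 × 71.844 = 265.823 g.
FeO wt% = 265.823 / 929.051 × 100 = 28.61%.

28.61 wt%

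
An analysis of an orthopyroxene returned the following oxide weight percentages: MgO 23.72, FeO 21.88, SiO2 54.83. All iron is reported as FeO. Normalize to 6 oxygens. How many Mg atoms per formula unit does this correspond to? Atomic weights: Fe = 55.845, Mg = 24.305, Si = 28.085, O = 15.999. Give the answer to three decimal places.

MgO (M=40.304): mol = 0.58853; Mg = 0.58853, O = 0.58853.
FeO (M=71.844): mol = 0.30455; Fe = 0.30455, O = 0.30455.
SiO2 (M=60.083): mol = 0.91257; Si = 0.91257, O = 1.82514.
ΣO = 2.71822; factor = 6/ΣO = 2.20733.
Mg apfu = 0.58853 × 2.20733 = 1.299.

1.299 Mg apfu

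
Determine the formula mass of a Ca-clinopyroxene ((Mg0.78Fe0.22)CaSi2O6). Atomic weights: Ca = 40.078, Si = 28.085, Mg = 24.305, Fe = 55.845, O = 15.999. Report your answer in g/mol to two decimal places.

223.49 g/mol

Mg: 0.78 × 24.305 = 18.9579
Fe: 0.22 × 55.845 = 12.2859
Ca: 1 × 40.078 = 40.0780
Si: 2 × 28.085 = 56.1700
O: 6 × 15.999 = 95.9940
Summing the contributions gives the formula mass.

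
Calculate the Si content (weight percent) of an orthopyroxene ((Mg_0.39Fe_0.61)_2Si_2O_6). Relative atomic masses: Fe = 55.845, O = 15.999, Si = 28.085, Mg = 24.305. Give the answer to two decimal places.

23.48 weight percent

M((Mg_0.39Fe_0.61)_2Si_2O_6) = 239.253 g/mol.
Si contributes 2 × 28.085 = 56.170 g per mole.
56.170/239.253 = 0.2348 → 23.48%.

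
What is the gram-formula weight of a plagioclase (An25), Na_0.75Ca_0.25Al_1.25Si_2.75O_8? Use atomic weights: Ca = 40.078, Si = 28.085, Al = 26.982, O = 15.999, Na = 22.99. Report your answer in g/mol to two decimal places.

The formula mass is the sum 0.75·22.99 + 0.25·40.078 + 1.25·26.982 + 2.75·28.085 + 8·15.999.

266.22 g/mol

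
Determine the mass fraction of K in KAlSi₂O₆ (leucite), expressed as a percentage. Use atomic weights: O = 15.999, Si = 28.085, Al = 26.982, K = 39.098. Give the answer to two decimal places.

17.91 weight percent

Formula mass = 1×39.098 + 1×26.982 + 2×28.085 + 6×15.999 = 218.244 g/mol, of which 39.098 g is K.
So K makes up 39.098/218.244 = 0.1791 of the mass, i.e. 17.91%.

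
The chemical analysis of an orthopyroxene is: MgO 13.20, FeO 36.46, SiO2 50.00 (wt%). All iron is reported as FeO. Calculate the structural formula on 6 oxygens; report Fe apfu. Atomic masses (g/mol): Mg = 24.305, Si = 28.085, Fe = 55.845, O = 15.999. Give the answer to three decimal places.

MgO (M=40.304): mol = 0.32751; Mg = 0.32751, O = 0.32751.
FeO (M=71.844): mol = 0.50749; Fe = 0.50749, O = 0.50749.
SiO2 (M=60.083): mol = 0.83218; Si = 0.83218, O = 1.66436.
ΣO = 2.49936; factor = 6/ΣO = 2.40061.
Fe apfu = 0.50749 × 2.40061 = 1.218.

1.218 Fe apfu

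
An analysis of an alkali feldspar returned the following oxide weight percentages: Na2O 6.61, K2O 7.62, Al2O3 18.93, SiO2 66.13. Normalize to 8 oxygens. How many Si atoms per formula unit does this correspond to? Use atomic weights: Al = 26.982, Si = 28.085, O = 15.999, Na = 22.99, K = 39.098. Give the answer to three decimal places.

2.989 Si apfu

Na2O (M=61.979): mol = 0.10665; Na = 0.21330, O = 0.10665.
K2O (M=94.195): mol = 0.08090; K = 0.16180, O = 0.08090.
Al2O3 (M=101.961): mol = 0.18566; Al = 0.37132, O = 0.55698.
SiO2 (M=60.083): mol = 1.10064; Si = 1.10064, O = 2.20128.
ΣO = 2.94581; factor = 8/ΣO = 2.71572.
Si apfu = 1.10064 × 2.71572 = 2.989.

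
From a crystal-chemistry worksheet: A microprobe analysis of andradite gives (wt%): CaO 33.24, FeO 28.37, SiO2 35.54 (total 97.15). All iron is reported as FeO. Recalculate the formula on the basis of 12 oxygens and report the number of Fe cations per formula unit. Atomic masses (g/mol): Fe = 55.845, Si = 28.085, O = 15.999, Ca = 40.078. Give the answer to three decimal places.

2.183 Fe apfu

33.24 wt% CaO ÷ 56.077 g/mol = 0.59276 mol, giving 0.59276 Ca and 0.59276 O.
28.37 wt% FeO ÷ 71.844 g/mol = 0.39488 mol, giving 0.39488 Fe and 0.39488 O.
35.54 wt% SiO2 ÷ 60.083 g/mol = 0.59152 mol, giving 0.59152 Si and 1.18304 O.
Oxygen sums to 2.17068; scaling by 12/2.17068 = 5.52822 puts the formula on 12 O.
Fe: 0.39488 × 5.52822 = 2.183 atoms per formula unit.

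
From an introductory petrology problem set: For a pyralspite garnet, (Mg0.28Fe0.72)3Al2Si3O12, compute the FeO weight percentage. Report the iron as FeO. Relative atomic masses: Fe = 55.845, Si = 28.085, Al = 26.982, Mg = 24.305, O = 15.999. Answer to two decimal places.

32.93 wt%

Formula mass = 471.248 g/mol.
2.16 Fe → 2.1600 mol FeO per formula unit; M(FeO) = 71.844, so FeO mass = 155.183 g.
155.183/471.248 × 100 = 32.93 wt%.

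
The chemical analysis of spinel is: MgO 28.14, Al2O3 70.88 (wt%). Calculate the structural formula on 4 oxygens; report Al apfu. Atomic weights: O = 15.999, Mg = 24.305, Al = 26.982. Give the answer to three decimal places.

1.998 Al apfu

MgO: 28.14/40.304 = 0.69819 mol → 0.69819 mol Mg, 0.69819 mol O.
Al2O3: 70.88/101.961 = 0.69517 mol → 1.39034 mol Al, 2.08551 mol O.
Total oxygen = 2.78370 mol. Normalization factor = 4/2.78370 = 1.43694.
Al per 4 O = 1.39034 × 1.43694 = 1.998.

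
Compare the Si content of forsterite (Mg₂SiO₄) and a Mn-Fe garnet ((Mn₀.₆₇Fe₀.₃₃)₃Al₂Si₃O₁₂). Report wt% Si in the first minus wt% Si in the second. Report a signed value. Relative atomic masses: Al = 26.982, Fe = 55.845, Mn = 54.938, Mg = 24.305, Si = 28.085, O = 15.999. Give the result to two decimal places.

2.97 percentage points

First mineral: 28.085 g Si in 140.691 g formula = 19.96 wt% Si.
Second mineral: 84.255 g Si in 495.919 g formula = 16.99 wt% Si.
19.96% − 16.99% gives a difference of 2.97 percentage points.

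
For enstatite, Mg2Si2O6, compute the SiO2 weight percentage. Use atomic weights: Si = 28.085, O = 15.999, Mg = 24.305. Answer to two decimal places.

59.85 wt%

M(Mg2Si2O6) = 200.774 g/mol; M(SiO2) = 60.083 g/mol.
Moles SiO2 per formula unit = 2 Si ÷ 1 = 2.0000.
SiO2 fraction = (2.0000 × 60.083) / 200.774 = 120.166/200.774 = 0.5985.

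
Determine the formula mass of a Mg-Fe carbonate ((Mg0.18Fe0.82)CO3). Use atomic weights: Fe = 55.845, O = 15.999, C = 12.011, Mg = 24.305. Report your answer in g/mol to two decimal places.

110.18 g/mol

M = 0.18(24.305) + 0.82(55.845) + 1(12.011) + 3(15.999)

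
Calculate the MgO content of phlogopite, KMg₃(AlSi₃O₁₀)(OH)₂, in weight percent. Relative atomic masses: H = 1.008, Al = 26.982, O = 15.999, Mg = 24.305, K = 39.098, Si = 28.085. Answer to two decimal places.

28.98 wt%

M(KMg₃(AlSi₃O₁₀)(OH)₂) = 417.254 g/mol; M(MgO) = 40.304 g/mol.
Moles MgO per formula unit = 3 Mg ÷ 1 = 3.0000.
MgO fraction = (3.0000 × 40.304) / 417.254 = 120.912/417.254 = 0.2898.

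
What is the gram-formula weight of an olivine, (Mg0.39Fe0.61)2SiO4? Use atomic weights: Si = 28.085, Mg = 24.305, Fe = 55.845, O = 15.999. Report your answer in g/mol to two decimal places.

179.17 g/mol

The formula mass is the sum 0.78(24.305) + 1.22(55.845) + 1(28.085) + 4(15.999).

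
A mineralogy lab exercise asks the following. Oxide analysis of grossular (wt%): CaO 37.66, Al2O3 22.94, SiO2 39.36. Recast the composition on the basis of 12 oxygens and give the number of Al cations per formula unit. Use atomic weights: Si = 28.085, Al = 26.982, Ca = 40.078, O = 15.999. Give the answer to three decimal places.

CaO: 37.66/56.077 = 0.67158 mol → 0.67158 mol Ca, 0.67158 mol O.
Al2O3: 22.94/101.961 = 0.22499 mol → 0.44998 mol Al, 0.67497 mol O.
SiO2: 39.36/60.083 = 0.65509 mol → 0.65509 mol Si, 1.31018 mol O.
Total oxygen = 2.65673 mol. Normalization factor = 12/2.65673 = 4.51683.
Al per 12 O = 0.44998 × 4.51683 = 2.032.

2.032 Al apfu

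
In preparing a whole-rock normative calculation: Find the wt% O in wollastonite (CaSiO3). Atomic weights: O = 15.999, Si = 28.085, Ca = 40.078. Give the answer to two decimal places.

Molar mass of CaSiO3: 1×40.078 + 1×28.085 + 3×15.999 = 116.160 g/mol.
Mass of O per formula unit: 3 × 15.999 = 47.997 g.
Weight fraction O = 47.997 / 116.160 = 0.4132.

41.32 weight percent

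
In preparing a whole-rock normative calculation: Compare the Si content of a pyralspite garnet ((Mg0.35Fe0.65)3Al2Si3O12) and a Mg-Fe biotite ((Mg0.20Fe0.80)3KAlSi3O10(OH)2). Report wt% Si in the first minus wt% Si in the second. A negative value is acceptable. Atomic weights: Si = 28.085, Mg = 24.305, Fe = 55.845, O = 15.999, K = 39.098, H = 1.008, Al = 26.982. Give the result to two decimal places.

M((Mg0.35Fe0.65)3Al2Si3O12) = 464.625 g/mol, so wt% Si = 84.255/464.625 × 100 = 18.13%.
M((Mg0.20Fe0.80)3KAlSi3O10(OH)2) = 492.950 g/mol, so wt% Si = 84.255/492.950 × 100 = 17.09%.
18.13 − 17.09 = 1.04 pp.

1.04 percentage points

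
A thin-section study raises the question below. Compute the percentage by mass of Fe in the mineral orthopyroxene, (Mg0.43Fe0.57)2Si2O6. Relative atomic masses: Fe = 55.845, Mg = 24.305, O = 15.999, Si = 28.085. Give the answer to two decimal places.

Formula mass = 0.86×24.305 + 1.14×55.845 + 2×28.085 + 6×15.999 = 236.730 g/mol, of which 63.663 g is Fe.
So Fe makes up 63.663/236.730 = 0.2689 of the mass, i.e. 26.89%.

26.89 wt%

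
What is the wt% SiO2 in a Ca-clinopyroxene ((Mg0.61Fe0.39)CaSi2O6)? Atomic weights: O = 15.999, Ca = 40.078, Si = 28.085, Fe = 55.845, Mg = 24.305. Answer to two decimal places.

52.51 wt%

Molar mass of (Mg0.61Fe0.39)CaSi2O6 = 0.61*24.305 + 0.39*55.845 + 1*40.078 + 2*28.085 + 6*15.999 = 228.848 g/mol.
Each formula unit contains 2 Si, equivalent to 2/1 = 2.0000 mol SiO2.
M(SiO2) = 1×28.085 + 2×15.999 = 60.083 g/mol.
Mass of SiO2 per formula unit = 2.0000 × 60.083 = 120.166 g.
SiO2 wt% = 120.166 / 228.848 × 100 = 52.51%.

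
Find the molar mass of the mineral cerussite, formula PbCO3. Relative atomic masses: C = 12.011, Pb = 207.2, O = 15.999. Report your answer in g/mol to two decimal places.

The formula mass is the sum 1(207.2) + 1(12.011) + 3(15.999).

267.21 g/mol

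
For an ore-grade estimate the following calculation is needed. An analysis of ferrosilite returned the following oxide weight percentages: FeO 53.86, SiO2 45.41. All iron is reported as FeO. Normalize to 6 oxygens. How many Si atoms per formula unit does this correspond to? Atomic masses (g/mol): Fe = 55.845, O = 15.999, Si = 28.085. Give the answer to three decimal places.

2.005 Si apfu

FeO (M=71.844): mol = 0.74968; Fe = 0.74968, O = 0.74968.
SiO2 (M=60.083): mol = 0.75579; Si = 0.75579, O = 1.51158.
ΣO = 2.26126; factor = 6/ΣO = 2.65339.
Si apfu = 0.75579 × 2.65339 = 2.005.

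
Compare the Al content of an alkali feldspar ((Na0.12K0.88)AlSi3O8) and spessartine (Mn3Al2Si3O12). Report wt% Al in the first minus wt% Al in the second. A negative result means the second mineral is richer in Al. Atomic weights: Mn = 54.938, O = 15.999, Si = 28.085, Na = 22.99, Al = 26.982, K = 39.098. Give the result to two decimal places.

-1.14 percentage points

First mineral: 26.982 g Al in 276.394 g formula = 9.76 wt% Al.
Second mineral: 53.964 g Al in 495.021 g formula = 10.90 wt% Al.
9.76% − 10.90% gives a difference of -1.14 percentage points.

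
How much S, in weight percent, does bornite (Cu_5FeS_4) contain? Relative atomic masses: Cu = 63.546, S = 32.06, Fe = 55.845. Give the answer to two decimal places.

25.56 weight percent

Formula mass = 5·63.546 + 1·55.845 + 4·32.06 = 501.815 g/mol, of which 128.240 g is S.
So S makes up 128.240/501.815 = 0.2556 of the mass, i.e. 25.56%.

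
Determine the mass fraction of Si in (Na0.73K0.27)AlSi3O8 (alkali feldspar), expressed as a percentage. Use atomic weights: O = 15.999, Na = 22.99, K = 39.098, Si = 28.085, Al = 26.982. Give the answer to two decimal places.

31.61 weight percent

Formula mass = 0.73·22.99 + 0.27·39.098 + 1·26.982 + 3·28.085 + 8·15.999 = 266.568 g/mol, of which 84.255 g is Si.
So Si makes up 84.255/266.568 = 0.3161 of the mass, i.e. 31.61%.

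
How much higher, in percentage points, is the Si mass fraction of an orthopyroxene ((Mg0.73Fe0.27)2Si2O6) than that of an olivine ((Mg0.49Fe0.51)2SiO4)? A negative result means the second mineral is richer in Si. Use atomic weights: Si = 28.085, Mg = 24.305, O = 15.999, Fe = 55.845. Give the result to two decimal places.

9.54 percentage points

Si in (Mg0.73Fe0.27)2Si2O6: molar mass 217.806 g/mol; 2×28.085 = 56.170 g → 25.79 wt%.
Si in (Mg0.49Fe0.51)2SiO4: molar mass 172.862 g/mol; 1×28.085 = 28.085 g → 16.25 wt%.
Difference = 25.79 − 16.25 = 9.54 percentage points.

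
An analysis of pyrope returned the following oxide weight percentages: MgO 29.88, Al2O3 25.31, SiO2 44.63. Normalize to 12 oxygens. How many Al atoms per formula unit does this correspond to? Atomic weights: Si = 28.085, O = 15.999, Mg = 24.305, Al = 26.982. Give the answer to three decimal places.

2.005 Al apfu

29.88 wt% MgO ÷ 40.304 g/mol = 0.74137 mol, giving 0.74137 Mg and 0.74137 O.
25.31 wt% Al2O3 ÷ 101.961 g/mol = 0.24823 mol, giving 0.49646 Al and 0.74469 O.
44.63 wt% SiO2 ÷ 60.083 g/mol = 0.74281 mol, giving 0.74281 Si and 1.48562 O.
Oxygen sums to 2.97168; scaling by 12/2.97168 = 4.03812 puts the formula on 12 O.
Al: 0.49646 × 4.03812 = 2.005 atoms per formula unit.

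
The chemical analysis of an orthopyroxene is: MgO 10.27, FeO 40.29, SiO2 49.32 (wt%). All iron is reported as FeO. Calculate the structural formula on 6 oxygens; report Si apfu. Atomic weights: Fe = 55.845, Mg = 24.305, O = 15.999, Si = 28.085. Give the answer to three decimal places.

MgO (M=40.304): mol = 0.25481; Mg = 0.25481, O = 0.25481.
FeO (M=71.844): mol = 0.56080; Fe = 0.56080, O = 0.56080.
SiO2 (M=60.083): mol = 0.82086; Si = 0.82086, O = 1.64172.
ΣO = 2.45733; factor = 6/ΣO = 2.44167.
Si apfu = 0.82086 × 2.44167 = 2.004.

2.004 Si apfu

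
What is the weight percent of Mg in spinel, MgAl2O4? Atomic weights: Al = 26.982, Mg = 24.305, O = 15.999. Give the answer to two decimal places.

17.08 mass %

M(MgAl2O4) = 142.265 g/mol.
Mg contributes 1 × 24.305 = 24.305 g per mole.
24.305/142.265 = 0.1708 → 17.08%.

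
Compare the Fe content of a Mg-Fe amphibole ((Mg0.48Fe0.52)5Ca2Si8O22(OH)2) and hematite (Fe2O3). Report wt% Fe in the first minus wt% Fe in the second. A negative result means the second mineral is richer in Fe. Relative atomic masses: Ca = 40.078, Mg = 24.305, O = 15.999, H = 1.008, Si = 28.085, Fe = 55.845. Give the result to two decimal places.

-53.71 percentage points

M((Mg0.48Fe0.52)5Ca2Si8O22(OH)2) = 894.357 g/mol, so wt% Fe = 145.197/894.357 × 100 = 16.23%.
M(Fe2O3) = 159.687 g/mol, so wt% Fe = 111.690/159.687 × 100 = 69.94%.
16.23 − 69.94 = -53.71 pp.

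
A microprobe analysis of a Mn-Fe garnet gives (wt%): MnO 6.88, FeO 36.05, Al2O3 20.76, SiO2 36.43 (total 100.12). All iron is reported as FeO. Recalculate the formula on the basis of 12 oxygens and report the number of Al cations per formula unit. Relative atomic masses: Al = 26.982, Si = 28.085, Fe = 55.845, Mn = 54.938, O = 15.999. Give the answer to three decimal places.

MnO (M=70.937): mol = 0.09699; Mn = 0.09699, O = 0.09699.
FeO (M=71.844): mol = 0.50178; Fe = 0.50178, O = 0.50178.
Al2O3 (M=101.961): mol = 0.20361; Al = 0.40722, O = 0.61083.
SiO2 (M=60.083): mol = 0.60633; Si = 0.60633, O = 1.21266.
ΣO = 2.42226; factor = 12/ΣO = 4.95405.
Al apfu = 0.40722 × 4.95405 = 2.017.

2.017 Al apfu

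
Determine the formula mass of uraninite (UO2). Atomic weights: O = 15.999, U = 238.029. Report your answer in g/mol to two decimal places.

The formula mass is the sum 1×238.029 + 2×15.999.

270.03 g/mol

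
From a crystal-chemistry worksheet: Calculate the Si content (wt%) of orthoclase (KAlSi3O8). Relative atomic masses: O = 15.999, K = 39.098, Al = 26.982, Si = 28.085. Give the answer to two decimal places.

30.27 wt%

M(KAlSi3O8) = 278.327 g/mol.
Si contributes 3 × 28.085 = 84.255 g per mole.
84.255/278.327 = 0.3027 → 30.27%.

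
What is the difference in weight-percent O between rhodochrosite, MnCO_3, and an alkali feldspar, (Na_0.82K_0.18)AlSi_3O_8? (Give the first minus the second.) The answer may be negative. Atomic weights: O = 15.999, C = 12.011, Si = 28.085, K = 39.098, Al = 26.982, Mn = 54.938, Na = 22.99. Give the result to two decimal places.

M(MnCO_3) = 114.946 g/mol, so wt% O = 47.997/114.946 × 100 = 41.76%.
M((Na_0.82K_0.18)AlSi_3O_8) = 265.118 g/mol, so wt% O = 127.992/265.118 × 100 = 48.28%.
41.76 − 48.28 = -6.52 pp.

-6.52 percentage points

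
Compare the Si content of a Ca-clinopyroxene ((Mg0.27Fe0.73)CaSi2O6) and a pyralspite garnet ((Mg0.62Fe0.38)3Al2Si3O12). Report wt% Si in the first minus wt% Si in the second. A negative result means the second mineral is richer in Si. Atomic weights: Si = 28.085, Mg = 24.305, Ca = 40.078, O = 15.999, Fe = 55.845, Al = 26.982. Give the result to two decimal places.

4.26 percentage points

M((Mg0.27Fe0.73)CaSi2O6) = 239.571 g/mol, so wt% Si = 56.170/239.571 × 100 = 23.45%.
M((Mg0.62Fe0.38)3Al2Si3O12) = 439.078 g/mol, so wt% Si = 84.255/439.078 × 100 = 19.19%.
23.45 − 19.19 = 4.26 pp.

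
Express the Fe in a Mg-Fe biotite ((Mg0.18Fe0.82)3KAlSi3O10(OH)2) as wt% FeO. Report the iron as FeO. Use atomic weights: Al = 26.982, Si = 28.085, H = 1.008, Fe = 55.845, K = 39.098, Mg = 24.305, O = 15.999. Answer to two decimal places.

35.72 wt%

Formula mass = 494.842 g/mol.
2.46 Fe → 2.4600 mol FeO per formula unit; M(FeO) = 71.844, so FeO mass = 176.736 g.
176.736/494.842 × 100 = 35.72 wt%.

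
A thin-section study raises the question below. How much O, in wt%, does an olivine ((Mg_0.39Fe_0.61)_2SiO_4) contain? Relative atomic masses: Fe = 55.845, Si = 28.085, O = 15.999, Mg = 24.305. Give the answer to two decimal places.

35.72 wt%

Molar mass of (Mg_0.39Fe_0.61)_2SiO_4: 0.78×24.305 + 1.22×55.845 + 1×28.085 + 4×15.999 = 179.170 g/mol.
Mass of O per formula unit: 4 × 15.999 = 63.996 g.
Weight fraction O = 63.996 / 179.170 = 0.3572.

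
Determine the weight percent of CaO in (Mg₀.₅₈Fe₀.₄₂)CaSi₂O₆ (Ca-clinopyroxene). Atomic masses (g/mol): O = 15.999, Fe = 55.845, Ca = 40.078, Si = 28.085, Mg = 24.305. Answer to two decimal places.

24.40 wt%

Molar mass of (Mg₀.₅₈Fe₀.₄₂)CaSi₂O₆ = 0.58×24.305 + 0.42×55.845 + 1×40.078 + 2×28.085 + 6×15.999 = 229.794 g/mol.
Each formula unit contains 1 Ca, equivalent to 1/1 = 1.0000 mol CaO.
M(CaO) = 1×40.078 + 1×15.999 = 56.077 g/mol.
Mass of CaO per formula unit = 1.0000 × 56.077 = 56.077 g.
CaO wt% = 56.077 / 229.794 × 100 = 24.40%.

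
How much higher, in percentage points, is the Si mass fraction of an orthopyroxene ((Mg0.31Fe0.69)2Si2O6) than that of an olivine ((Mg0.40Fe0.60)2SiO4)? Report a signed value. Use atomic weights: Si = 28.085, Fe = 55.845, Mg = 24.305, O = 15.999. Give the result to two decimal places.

7.26 percentage points

Si in (Mg0.31Fe0.69)2Si2O6: molar mass 244.299 g/mol; 2×28.085 = 56.170 g → 22.99 wt%.
Si in (Mg0.40Fe0.60)2SiO4: molar mass 178.539 g/mol; 1×28.085 = 28.085 g → 15.73 wt%.
Difference = 22.99 − 15.73 = 7.26 percentage points.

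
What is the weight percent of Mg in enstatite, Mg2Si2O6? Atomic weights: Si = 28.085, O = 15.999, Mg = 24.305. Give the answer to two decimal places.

24.21 weight percent

M(Mg2Si2O6) = 200.774 g/mol.
Mg contributes 2 × 24.305 = 48.610 g per mole.
48.610/200.774 = 0.2421 → 24.21%.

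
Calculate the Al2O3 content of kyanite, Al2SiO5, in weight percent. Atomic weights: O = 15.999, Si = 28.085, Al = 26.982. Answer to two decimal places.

62.92 wt%

Formula mass = 162.044 g/mol.
2 Al → 1.0000 mol Al2O3 per formula unit; M(Al2O3) = 101.961, so Al2O3 mass = 101.961 g.
101.961/162.044 × 100 = 62.92 wt%.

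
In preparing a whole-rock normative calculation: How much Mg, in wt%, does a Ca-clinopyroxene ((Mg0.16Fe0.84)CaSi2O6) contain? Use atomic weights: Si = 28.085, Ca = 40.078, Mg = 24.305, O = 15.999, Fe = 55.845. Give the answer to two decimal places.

1.60 wt%

Molar mass of (Mg0.16Fe0.84)CaSi2O6: 0.16×24.305 + 0.84×55.845 + 1×40.078 + 2×28.085 + 6×15.999 = 243.041 g/mol.
Mass of Mg per formula unit: 0.16 × 24.305 = 3.889 g.
Weight fraction Mg = 3.889 / 243.041 = 0.0160.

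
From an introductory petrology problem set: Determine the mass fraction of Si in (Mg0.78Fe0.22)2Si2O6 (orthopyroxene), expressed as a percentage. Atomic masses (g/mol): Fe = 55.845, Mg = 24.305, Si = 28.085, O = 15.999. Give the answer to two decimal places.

M((Mg0.78Fe0.22)2Si2O6) = 214.652 g/mol.
Si contributes 2 × 28.085 = 56.170 g per mole.
56.170/214.652 = 0.2617 → 26.17%.

26.17 mass %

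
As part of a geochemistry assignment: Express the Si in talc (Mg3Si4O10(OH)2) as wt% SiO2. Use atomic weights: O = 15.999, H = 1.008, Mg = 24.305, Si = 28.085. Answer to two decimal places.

M(Mg3Si4O10(OH)2) = 379.259 g/mol; M(SiO2) = 60.083 g/mol.
Moles SiO2 per formula unit = 4 Si ÷ 1 = 4.0000.
SiO2 fraction = (4.0000 × 60.083) / 379.259 = 240.332/379.259 = 0.6337.

63.37 wt%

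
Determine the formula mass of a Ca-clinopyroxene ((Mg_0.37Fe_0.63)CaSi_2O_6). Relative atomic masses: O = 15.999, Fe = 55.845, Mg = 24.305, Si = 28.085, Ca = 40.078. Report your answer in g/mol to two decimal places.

M = 0.37×24.305 + 0.63×55.845 + 1×40.078 + 2×28.085 + 6×15.999

236.42 g/mol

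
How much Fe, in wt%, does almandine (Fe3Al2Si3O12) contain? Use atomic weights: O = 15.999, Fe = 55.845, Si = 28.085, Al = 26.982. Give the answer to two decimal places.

Formula mass = 3*55.845 + 2*26.982 + 3*28.085 + 12*15.999 = 497.742 g/mol, of which 167.535 g is Fe.
So Fe makes up 167.535/497.742 = 0.3366 of the mass, i.e. 33.66%.

33.66 wt%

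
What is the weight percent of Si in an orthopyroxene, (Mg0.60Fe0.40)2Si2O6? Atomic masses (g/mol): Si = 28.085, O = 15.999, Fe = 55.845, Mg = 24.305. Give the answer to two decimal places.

Molar mass of (Mg0.60Fe0.40)2Si2O6: 1.20*24.305 + 0.80*55.845 + 2*28.085 + 6*15.999 = 226.006 g/mol.
Mass of Si per formula unit: 2 × 28.085 = 56.170 g.
Weight fraction Si = 56.170 / 226.006 = 0.2485.

24.85 mass %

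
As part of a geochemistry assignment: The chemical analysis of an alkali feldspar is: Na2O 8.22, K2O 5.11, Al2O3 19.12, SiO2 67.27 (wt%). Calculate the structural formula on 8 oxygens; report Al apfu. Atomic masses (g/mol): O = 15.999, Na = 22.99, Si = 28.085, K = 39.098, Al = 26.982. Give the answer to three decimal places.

1.004 Al apfu

Na2O: 8.22/61.979 = 0.13263 mol → 0.26526 mol Na, 0.13263 mol O.
K2O: 5.11/94.195 = 0.05425 mol → 0.10850 mol K, 0.05425 mol O.
Al2O3: 19.12/101.961 = 0.18752 mol → 0.37504 mol Al, 0.56256 mol O.
SiO2: 67.27/60.083 = 1.11962 mol → 1.11962 mol Si, 2.23924 mol O.
Total oxygen = 2.98868 mol. Normalization factor = 8/2.98868 = 2.67677.
Al per 8 O = 0.37504 × 2.67677 = 1.004.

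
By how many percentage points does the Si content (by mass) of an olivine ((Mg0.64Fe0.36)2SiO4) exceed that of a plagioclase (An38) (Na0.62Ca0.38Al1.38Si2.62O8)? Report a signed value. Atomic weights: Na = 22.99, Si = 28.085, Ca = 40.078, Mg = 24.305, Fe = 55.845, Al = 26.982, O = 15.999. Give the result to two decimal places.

-10.24 percentage points

First mineral: 28.085 g Si in 163.400 g formula = 17.19 wt% Si.
Second mineral: 73.583 g Si in 268.293 g formula = 27.43 wt% Si.
17.19% − 27.43% gives a difference of -10.24 percentage points.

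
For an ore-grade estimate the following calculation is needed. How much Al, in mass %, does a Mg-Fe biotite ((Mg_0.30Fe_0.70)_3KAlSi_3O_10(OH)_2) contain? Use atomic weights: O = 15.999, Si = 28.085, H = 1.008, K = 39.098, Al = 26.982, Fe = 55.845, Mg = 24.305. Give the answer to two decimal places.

Formula mass = 0.90*24.305 + 2.10*55.845 + 1*39.098 + 1*26.982 + 3*28.085 + 12*15.999 + 2*1.008 = 483.488 g/mol, of which 26.982 g is Al.
So Al makes up 26.982/483.488 = 0.0558 of the mass, i.e. 5.58%.

5.58 mass %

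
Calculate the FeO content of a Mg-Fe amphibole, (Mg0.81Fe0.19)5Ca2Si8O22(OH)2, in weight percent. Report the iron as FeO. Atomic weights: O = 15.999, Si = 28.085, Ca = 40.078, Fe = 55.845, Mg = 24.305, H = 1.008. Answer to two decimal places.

Molar mass of (Mg0.81Fe0.19)5Ca2Si8O22(OH)2 = 4.05×24.305 + 0.95×55.845 + 2×40.078 + 8×28.085 + 24×15.999 + 2×1.008 = 842.316 g/mol.
Each formula unit contains 0.95 Fe, equivalent to 0.95/1 = 0.9500 mol FeO.
M(FeO) = 1×55.845 + 1×15.999 = 71.844 g/mol.
Mass of FeO per formula unit = 0.9500 × 71.844 = 68.252 g.
FeO wt% = 68.252 / 842.316 × 100 = 8.10%.

8.10 wt%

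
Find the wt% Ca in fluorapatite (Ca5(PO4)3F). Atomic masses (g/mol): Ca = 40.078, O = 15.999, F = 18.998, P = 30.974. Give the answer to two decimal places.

Molar mass of Ca5(PO4)3F: 5*40.078 + 3*30.974 + 12*15.999 + 1*18.998 = 504.298 g/mol.
Mass of Ca per formula unit: 5 × 40.078 = 200.390 g.
Weight fraction Ca = 200.390 / 504.298 = 0.3974.

39.74 mass %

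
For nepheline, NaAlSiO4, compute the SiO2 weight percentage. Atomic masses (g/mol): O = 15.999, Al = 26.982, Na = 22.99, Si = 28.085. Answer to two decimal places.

Formula mass = 142.053 g/mol.
1 Si → 1.0000 mol SiO2 per formula unit; M(SiO2) = 60.083, so SiO2 mass = 60.083 g.
60.083/142.053 × 100 = 42.30 wt%.

42.30 wt%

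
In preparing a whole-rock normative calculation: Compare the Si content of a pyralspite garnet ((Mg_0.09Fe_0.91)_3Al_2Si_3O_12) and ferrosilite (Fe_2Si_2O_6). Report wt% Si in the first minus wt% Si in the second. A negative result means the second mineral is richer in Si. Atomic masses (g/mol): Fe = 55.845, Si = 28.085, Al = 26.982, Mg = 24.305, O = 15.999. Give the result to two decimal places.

M((Mg_0.09Fe_0.91)_3Al_2Si_3O_12) = 489.226 g/mol, so wt% Si = 84.255/489.226 × 100 = 17.22%.
M(Fe_2Si_2O_6) = 263.854 g/mol, so wt% Si = 56.170/263.854 × 100 = 21.29%.
17.22 − 21.29 = -4.07 pp.

-4.07 percentage points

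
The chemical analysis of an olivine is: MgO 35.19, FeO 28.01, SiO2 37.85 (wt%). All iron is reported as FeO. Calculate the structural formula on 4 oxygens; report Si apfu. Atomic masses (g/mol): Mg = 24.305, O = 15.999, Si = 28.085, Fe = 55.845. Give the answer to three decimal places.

MgO: 35.19/40.304 = 0.87311 mol → 0.87311 mol Mg, 0.87311 mol O.
FeO: 28.01/71.844 = 0.38987 mol → 0.38987 mol Fe, 0.38987 mol O.
SiO2: 37.85/60.083 = 0.62996 mol → 0.62996 mol Si, 1.25992 mol O.
Total oxygen = 2.52290 mol. Normalization factor = 4/2.52290 = 1.58548.
Si per 4 O = 0.62996 × 1.58548 = 0.999.

0.999 Si apfu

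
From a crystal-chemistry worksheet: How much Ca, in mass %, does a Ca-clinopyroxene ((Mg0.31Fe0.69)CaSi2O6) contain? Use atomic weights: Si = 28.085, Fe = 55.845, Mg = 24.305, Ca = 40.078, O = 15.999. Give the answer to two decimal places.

16.82 mass %

Formula mass = 0.31*24.305 + 0.69*55.845 + 1*40.078 + 2*28.085 + 6*15.999 = 238.310 g/mol, of which 40.078 g is Ca.
So Ca makes up 40.078/238.310 = 0.1682 of the mass, i.e. 16.82%.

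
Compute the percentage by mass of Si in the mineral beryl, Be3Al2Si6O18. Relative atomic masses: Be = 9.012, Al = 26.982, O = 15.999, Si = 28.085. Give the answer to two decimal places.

31.35 weight percent

Molar mass of Be3Al2Si6O18: 3×9.012 + 2×26.982 + 6×28.085 + 18×15.999 = 537.492 g/mol.
Mass of Si per formula unit: 6 × 28.085 = 168.510 g.
Weight fraction Si = 168.510 / 537.492 = 0.3135.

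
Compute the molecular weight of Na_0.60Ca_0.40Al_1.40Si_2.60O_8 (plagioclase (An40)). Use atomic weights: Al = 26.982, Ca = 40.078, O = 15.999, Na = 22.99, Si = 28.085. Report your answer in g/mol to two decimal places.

268.61 g/mol

Na: 0.60 × 22.99 = 13.7940
Ca: 0.40 × 40.078 = 16.0312
Al: 1.40 × 26.982 = 37.7748
Si: 2.60 × 28.085 = 73.0210
O: 8 × 15.999 = 127.9920
Summing the contributions gives the formula mass.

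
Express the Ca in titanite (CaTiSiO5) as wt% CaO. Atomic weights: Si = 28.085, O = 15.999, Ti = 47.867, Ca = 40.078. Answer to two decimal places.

28.61 wt%

Molar mass of CaTiSiO5 = 1*40.078 + 1*47.867 + 1*28.085 + 5*15.999 = 196.025 g/mol.
Each formula unit contains 1 Ca, equivalent to 1/1 = 1.0000 mol CaO.
M(CaO) = 1×40.078 + 1×15.999 = 56.077 g/mol.
Mass of CaO per formula unit = 1.0000 × 56.077 = 56.077 g.
CaO wt% = 56.077 / 196.025 × 100 = 28.61%.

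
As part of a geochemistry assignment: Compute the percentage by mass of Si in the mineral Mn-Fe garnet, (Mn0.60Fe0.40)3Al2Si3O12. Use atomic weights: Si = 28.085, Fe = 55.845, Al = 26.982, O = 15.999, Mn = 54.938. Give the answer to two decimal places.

M((Mn0.60Fe0.40)3Al2Si3O12) = 496.109 g/mol.
Si contributes 3 × 28.085 = 84.255 g per mole.
84.255/496.109 = 0.1698 → 16.98%.

16.98 weight percent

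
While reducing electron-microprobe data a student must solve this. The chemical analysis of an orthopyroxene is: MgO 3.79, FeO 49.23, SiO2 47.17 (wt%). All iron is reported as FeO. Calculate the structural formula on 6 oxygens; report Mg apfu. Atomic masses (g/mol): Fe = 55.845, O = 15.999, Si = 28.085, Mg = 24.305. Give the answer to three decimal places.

3.79 wt% MgO ÷ 40.304 g/mol = 0.09404 mol, giving 0.09404 Mg and 0.09404 O.
49.23 wt% FeO ÷ 71.844 g/mol = 0.68523 mol, giving 0.68523 Fe and 0.68523 O.
47.17 wt% SiO2 ÷ 60.083 g/mol = 0.78508 mol, giving 0.78508 Si and 1.57016 O.
Oxygen sums to 2.34943; scaling by 6/2.34943 = 2.55381 puts the formula on 6 O.
Mg: 0.09404 × 2.55381 = 0.240 atoms per formula unit.

0.240 Mg apfu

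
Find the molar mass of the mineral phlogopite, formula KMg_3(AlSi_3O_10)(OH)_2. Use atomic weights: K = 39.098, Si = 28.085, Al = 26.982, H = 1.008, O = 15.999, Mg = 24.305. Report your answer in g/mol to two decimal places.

M = 1·39.098 + 3·24.305 + 1·26.982 + 3·28.085 + 12·15.999 + 2·1.008

417.25 g/mol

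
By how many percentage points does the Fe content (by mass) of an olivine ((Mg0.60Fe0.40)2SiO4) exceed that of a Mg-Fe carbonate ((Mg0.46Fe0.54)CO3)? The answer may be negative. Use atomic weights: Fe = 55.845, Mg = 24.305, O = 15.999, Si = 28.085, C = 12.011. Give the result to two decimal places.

First mineral: 44.676 g Fe in 165.923 g formula = 26.93 wt% Fe.
Second mineral: 30.156 g Fe in 101.345 g formula = 29.76 wt% Fe.
26.93% − 29.76% gives a difference of -2.83 percentage points.

-2.83 percentage points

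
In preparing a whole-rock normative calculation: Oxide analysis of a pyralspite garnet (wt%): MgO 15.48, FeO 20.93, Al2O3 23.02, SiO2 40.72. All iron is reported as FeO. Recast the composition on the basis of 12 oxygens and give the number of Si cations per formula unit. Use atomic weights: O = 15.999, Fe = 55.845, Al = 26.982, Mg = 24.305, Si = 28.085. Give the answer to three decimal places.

MgO (M=40.304): mol = 0.38408; Mg = 0.38408, O = 0.38408.
FeO (M=71.844): mol = 0.29133; Fe = 0.29133, O = 0.29133.
Al2O3 (M=101.961): mol = 0.22577; Al = 0.45154, O = 0.67731.
SiO2 (M=60.083): mol = 0.67773; Si = 0.67773, O = 1.35546.
ΣO = 2.70818; factor = 12/ΣO = 4.43102.
Si apfu = 0.67773 × 4.43102 = 3.003.

3.003 Si apfu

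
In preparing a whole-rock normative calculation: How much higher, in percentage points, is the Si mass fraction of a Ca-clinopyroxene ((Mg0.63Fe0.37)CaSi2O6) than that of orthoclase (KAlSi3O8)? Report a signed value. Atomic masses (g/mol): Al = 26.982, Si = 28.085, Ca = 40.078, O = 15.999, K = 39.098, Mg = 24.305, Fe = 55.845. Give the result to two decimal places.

-5.66 percentage points

M((Mg0.63Fe0.37)CaSi2O6) = 228.217 g/mol, so wt% Si = 56.170/228.217 × 100 = 24.61%.
M(KAlSi3O8) = 278.327 g/mol, so wt% Si = 84.255/278.327 × 100 = 30.27%.
24.61 − 30.27 = -5.66 pp.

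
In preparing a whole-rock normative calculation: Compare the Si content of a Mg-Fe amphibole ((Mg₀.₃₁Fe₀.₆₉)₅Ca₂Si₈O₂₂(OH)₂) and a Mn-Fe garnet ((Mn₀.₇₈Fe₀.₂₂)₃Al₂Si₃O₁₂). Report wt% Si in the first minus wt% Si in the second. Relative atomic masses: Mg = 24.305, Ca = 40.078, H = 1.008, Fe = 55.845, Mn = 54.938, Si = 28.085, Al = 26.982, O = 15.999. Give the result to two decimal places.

7.39 percentage points

First mineral: 224.680 g Si in 921.166 g formula = 24.39 wt% Si.
Second mineral: 84.255 g Si in 495.620 g formula = 17.00 wt% Si.
24.39% − 17.00% gives a difference of 7.39 percentage points.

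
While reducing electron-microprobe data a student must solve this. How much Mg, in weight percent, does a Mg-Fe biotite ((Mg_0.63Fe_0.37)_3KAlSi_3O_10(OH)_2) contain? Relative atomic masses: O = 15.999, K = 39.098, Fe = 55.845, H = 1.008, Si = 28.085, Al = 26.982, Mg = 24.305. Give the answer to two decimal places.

Formula mass = 1.89*24.305 + 1.11*55.845 + 1*39.098 + 1*26.982 + 3*28.085 + 12*15.999 + 2*1.008 = 452.263 g/mol, of which 45.936 g is Mg.
So Mg makes up 45.936/452.263 = 0.1016 of the mass, i.e. 10.16%.

10.16 weight percent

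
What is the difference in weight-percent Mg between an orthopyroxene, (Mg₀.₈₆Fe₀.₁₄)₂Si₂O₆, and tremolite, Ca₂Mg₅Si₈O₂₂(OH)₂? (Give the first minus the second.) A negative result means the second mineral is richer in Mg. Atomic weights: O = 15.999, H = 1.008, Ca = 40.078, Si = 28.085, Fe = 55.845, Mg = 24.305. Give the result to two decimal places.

First mineral: 41.805 g Mg in 209.605 g formula = 19.94 wt% Mg.
Second mineral: 121.525 g Mg in 812.353 g formula = 14.96 wt% Mg.
19.94% − 14.96% gives a difference of 4.98 percentage points.

4.98 percentage points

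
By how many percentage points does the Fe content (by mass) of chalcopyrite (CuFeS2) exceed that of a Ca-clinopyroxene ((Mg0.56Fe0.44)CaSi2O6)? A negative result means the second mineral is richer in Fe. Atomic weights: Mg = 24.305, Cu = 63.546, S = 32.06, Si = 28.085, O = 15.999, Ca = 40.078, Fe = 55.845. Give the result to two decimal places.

First mineral: 55.845 g Fe in 183.511 g formula = 30.43 wt% Fe.
Second mineral: 24.572 g Fe in 230.425 g formula = 10.66 wt% Fe.
30.43% − 10.66% gives a difference of 19.77 percentage points.

19.77 percentage points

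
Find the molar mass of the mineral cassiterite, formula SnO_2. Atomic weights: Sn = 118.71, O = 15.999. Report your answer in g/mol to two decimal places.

The formula mass is the sum 1·118.71 + 2·15.999.

150.71 g/mol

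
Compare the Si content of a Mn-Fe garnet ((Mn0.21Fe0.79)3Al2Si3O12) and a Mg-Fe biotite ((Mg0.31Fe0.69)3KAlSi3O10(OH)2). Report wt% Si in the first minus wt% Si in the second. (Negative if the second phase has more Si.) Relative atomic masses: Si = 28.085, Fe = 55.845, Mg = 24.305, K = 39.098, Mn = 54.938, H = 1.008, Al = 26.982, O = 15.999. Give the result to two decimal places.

Si in (Mn0.21Fe0.79)3Al2Si3O12: molar mass 497.171 g/mol; 3×28.085 = 84.255 g → 16.95 wt%.
Si in (Mg0.31Fe0.69)3KAlSi3O10(OH)2: molar mass 482.542 g/mol; 3×28.085 = 84.255 g → 17.46 wt%.
Difference = 16.95 − 17.46 = -0.51 percentage points.

-0.51 percentage points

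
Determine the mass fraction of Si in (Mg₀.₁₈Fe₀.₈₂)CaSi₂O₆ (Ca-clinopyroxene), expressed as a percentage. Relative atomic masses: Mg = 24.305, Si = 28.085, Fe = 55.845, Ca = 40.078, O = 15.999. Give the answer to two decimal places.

23.17 mass %

M((Mg₀.₁₈Fe₀.₈₂)CaSi₂O₆) = 242.410 g/mol.
Si contributes 2 × 28.085 = 56.170 g per mole.
56.170/242.410 = 0.2317 → 23.17%.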